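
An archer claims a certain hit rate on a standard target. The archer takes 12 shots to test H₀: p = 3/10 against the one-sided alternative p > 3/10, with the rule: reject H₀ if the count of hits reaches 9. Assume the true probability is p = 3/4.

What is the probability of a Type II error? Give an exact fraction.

5892517/16777216

Under the alternative p = 3/4, K ~ Binomial(12, 3/4); β is the probability the test does not reject, P(K < 9).
Equivalently, β = 1 − P(K ≥ 9) = 5892517/16777216.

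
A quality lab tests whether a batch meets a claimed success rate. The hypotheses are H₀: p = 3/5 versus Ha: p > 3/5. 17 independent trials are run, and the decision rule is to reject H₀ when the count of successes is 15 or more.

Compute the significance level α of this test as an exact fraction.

Under H₀, S ~ Binomial(17, 3/5), and α = P(S ≥ 15).
Summing C(17,j)(3/5)^j(2/5)^{17−j} for j = 15,…,17 gives 1879706817/152587890625.

1879706817/152587890625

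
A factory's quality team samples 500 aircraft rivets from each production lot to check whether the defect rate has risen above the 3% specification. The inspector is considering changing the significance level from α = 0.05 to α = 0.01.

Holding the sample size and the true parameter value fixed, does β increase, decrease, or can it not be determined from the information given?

It increases.

Lowering α raises the bar for rejection; under Ha, the test now fails to reject on outcomes it previously would have rejected.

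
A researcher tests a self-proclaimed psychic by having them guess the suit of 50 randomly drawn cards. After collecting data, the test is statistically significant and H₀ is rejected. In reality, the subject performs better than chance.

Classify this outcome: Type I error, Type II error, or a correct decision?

The conventional null hypothesis here is that the subject is guessing at random (p = 1/4).
The test rejected a false H₀ — the decision matches the true state.

Neither — the decision is correct.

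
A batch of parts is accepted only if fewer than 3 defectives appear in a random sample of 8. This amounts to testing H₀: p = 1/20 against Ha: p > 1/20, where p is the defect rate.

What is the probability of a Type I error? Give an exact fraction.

α = P(reject H₀ | H₀ true) = P(S ≥ 3 | p = 1/20), S ~ Binomial(8, 1/20).
Via the complement, α = 1 − Σ_{j=0}^{2} C(8,j)(1/20)^j(19/20)^{8-j} = 148178379/25600000000.

148178379/25600000000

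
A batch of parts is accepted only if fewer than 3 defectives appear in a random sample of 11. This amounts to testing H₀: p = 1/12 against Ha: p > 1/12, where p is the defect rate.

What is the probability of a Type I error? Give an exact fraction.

1581403943/27518828544

Under H₀, S ~ Binomial(11, 1/12); the Type I error rate is P(S ≥ 3).
Computing the lower-tail complement: 1 − 25937424601/27518828544 = 1581403943/27518828544.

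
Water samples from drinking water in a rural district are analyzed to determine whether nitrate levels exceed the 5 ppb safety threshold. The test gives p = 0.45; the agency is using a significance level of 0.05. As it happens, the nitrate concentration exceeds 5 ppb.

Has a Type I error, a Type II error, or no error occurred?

Type II error

The conventional null hypothesis is that the nitrate concentration is at or below 5 ppb (safe).
Since p = 0.45 ≥ α = 0.05, H₀ is not rejected.
H₀ is false (actually the nitrate concentration exceeds 5 ppb).
Failing to reject a false H₀ is a Type II error.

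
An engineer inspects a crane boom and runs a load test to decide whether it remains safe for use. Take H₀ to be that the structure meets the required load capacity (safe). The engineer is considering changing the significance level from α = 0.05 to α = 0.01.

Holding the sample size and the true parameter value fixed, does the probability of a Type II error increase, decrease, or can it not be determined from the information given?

It increases.

A smaller α moves the rejection region further into the tail. With the alternative true, more outcomes now fall outside the rejection region, so failing to reject becomes more likely.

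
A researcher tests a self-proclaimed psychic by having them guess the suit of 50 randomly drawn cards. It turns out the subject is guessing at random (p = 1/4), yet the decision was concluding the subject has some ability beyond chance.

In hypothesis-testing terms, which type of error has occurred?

Type I error

The null hypothesis here is that the subject is guessing at random (p = 1/4).
'Concluding the subject has some ability beyond chance' corresponds to rejecting H₀.
H₀ was rejected but H₀ is true — a Type I error (false positive).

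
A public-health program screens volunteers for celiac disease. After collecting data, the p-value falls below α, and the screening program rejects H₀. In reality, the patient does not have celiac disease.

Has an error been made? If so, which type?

Type I error

The conventional null hypothesis here is that the patient does not have celiac disease.
H₀ was rejected, but H₀ is actually true.
Rejecting a true null hypothesis is a Type I error (false positive).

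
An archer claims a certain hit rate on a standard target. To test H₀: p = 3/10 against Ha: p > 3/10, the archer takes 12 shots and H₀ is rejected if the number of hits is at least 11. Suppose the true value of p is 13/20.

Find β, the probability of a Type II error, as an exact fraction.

3922160441778411/4096000000000000

Under the alternative p = 13/20, X ~ Binomial(12, 13/20); β is the probability the test does not reject, P(X < 11).
Summing C(12,j)·(13/20)^j·(7/20)^{12-j} for j = 0..10 gives 3922160441778411/4096000000000000.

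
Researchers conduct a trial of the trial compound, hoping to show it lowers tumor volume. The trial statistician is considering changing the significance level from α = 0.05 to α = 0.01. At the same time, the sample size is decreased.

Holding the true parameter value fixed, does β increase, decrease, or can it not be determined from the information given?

It increases.

A smaller α moves the rejection region further into the tail. With the alternative true, more outcomes now fall outside the rejection region, so failing to reject becomes more likely. With less data the test statistic is noisier; under Ha, more outcomes land inside the acceptance region. Both changes push β in the same direction.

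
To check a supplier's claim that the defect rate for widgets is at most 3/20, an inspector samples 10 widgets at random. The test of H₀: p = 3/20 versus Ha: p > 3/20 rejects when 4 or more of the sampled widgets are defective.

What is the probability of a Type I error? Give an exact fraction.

127922685129/2560000000000

The significance level is the probability, assuming p = 3/20, of seeing 4 or more defectives in 10 draws.
α = 1 − P(Y ≤ 3) = 1 − 2432077314871/2560000000000 = 127922685129/2560000000000.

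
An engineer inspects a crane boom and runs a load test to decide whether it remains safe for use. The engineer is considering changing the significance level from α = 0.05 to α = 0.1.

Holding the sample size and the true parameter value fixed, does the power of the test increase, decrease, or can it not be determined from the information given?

A larger α widens the rejection region, so when the alternative is true more outcomes lead to rejection — failing to reject becomes less likely.
Since power = 1 − β and β decreases, power increases.

It increases.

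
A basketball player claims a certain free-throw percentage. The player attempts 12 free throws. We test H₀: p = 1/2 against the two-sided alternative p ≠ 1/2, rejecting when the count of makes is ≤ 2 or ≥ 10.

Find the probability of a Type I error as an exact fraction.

79/2048

Under H₀, S ~ Binomial(12, 1/2); α is the probability of landing in either tail, P(S ≤ 2) + P(S ≥ 10).
By symmetry, α = 2·P(S ≤ 2) = 2·(1 + 12 + 66)/4096 = 158/4096 = 79/2048.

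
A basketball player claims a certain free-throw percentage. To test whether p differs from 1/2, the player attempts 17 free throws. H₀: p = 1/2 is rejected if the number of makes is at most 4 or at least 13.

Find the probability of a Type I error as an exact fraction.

The significance level is the null-hypothesis probability of the rejection region {≤4} ∪ {≥13}.
The two tails are symmetric, so α = 2·(1 + 17 + 136 + 680 + 2380)/2^17 = 6428/131072 = 1607/32768.

1607/32768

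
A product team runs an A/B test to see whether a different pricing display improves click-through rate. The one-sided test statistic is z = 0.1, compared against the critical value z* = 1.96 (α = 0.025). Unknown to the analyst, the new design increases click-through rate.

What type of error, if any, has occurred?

The conventional null hypothesis is that the new design has no effect on click-through rate.
Since z = 0.1 ≤ z* = 1.96, H₀ is not rejected.
H₀ is false (actually the new design increases click-through rate).
Failing to reject a false H₀ is a Type II error.

Type II error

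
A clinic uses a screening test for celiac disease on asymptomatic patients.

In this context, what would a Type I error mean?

With the conventional null hypothesis that the patient does not have celiac disease:
A Type I error is rejecting H₀ when H₀ is true.
Here that means flagging the patient as positive and ordering follow-up testing when actually the patient does not have celiac disease.

A Type I error would mean concluding that the patient has celiac disease when in fact the patient does not have celiac disease.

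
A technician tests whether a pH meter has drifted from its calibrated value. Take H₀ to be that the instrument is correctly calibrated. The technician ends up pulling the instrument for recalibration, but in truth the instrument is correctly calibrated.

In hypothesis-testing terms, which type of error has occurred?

Type I error

'Pulling the instrument for recalibration' corresponds to rejecting H₀.
H₀ was rejected but H₀ is true — a Type I error (false positive).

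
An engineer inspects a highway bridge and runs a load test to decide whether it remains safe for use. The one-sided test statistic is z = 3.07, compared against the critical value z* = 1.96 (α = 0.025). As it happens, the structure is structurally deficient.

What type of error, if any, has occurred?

Neither — the decision is correct.

The conventional null hypothesis is that the structure meets the required load capacity (safe).
Since z = 3.07 > z* = 1.96, H₀ is rejected.
H₀ is false (actually the structure is structurally deficient).
The decision matches the true state — no error.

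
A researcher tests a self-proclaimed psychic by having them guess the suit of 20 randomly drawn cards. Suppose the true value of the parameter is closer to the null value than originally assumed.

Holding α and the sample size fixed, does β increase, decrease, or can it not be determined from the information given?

It increases.

When the true parameter is near the null value, the test has a harder time distinguishing Ha from H₀.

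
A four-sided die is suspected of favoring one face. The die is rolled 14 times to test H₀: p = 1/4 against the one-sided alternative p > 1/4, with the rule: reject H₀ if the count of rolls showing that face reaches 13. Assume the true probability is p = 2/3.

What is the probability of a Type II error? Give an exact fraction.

β = P(fail to reject H₀ | Ha true) = P(Y ≤ 12 | p = 2/3), Y ~ Binomial(14, 2/3).
Equivalently, β = 1 − P(Y ≥ 13) = 4651897/4782969.

4651897/4782969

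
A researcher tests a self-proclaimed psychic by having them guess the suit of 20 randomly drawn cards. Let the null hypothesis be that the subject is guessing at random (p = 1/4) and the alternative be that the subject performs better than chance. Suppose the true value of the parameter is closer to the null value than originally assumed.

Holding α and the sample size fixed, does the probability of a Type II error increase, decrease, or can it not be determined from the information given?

A smaller departure from H₀ means the test statistic under Ha is distributed closer to where it would be under H₀; rejection becomes less likely.

It increases.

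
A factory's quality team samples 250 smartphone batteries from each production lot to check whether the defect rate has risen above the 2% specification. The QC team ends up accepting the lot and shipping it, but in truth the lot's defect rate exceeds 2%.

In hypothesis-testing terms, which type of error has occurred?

Type II error

The null hypothesis here is that the lot's defect rate is 2% (within specification).
'Accepting the lot and shipping it' corresponds to failing to reject H₀.
H₀ was not rejected but H₀ is false — a Type II error (false negative).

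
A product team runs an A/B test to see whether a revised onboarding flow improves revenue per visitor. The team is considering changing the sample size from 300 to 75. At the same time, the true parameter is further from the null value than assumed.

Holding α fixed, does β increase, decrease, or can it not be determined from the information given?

The first change alone would make β increase; the second alone would make β decrease. Which effect dominates depends on the magnitudes, which are not given.

Cannot be determined from the information given.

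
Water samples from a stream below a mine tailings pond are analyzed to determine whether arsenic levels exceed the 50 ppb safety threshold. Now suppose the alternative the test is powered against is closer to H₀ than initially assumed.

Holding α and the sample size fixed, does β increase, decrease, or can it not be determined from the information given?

It increases.

When the true parameter is near the null value, the test has a harder time distinguishing Ha from H₀.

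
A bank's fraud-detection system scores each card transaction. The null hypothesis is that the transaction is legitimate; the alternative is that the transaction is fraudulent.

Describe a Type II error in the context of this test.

A Type II error is failing to reject H₀ when H₀ is false.
Here that means approving the transaction when actually the transaction is fraudulent.

A Type II error would mean concluding that the transaction is legitimate (or at least failing to establish that the transaction is fraudulent) when in fact the transaction is fraudulent.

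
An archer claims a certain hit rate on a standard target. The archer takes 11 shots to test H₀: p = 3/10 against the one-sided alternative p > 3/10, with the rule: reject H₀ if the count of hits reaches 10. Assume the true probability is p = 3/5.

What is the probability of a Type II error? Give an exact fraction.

A Type II error is failing to reject when Ha holds: with p = 3/5, β = P(X ≤ 9).
Summing C(11,j)·(3/5)^j·(2/5)^{11-j} for j = 0..9 gives 1894076/1953125.

1894076/1953125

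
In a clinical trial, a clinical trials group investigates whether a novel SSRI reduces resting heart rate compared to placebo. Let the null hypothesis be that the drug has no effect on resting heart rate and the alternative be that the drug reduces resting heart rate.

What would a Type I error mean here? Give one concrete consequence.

A Type I error is rejecting H₀ when H₀ is true.
Here that means concluding that the drug is effective when actually the drug has no effect on resting heart rate.

A Type I error would mean concluding that the drug reduces resting heart rate when in fact the drug has no effect on resting heart rate. Consequence: an ineffective drug is approved and marketed, exposing patients to side effects with no benefit.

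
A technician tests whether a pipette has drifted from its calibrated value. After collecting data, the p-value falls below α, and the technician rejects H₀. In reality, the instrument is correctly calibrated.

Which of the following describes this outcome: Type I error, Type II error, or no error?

The conventional null hypothesis here is that the instrument is correctly calibrated.
H₀ was rejected, but H₀ is actually true.
Rejecting a true null hypothesis is a Type I error (false positive).

Type I error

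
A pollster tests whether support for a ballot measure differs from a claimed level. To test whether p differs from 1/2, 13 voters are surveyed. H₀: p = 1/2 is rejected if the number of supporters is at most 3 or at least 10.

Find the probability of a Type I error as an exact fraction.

189/2048

Under H₀, X ~ Binomial(13, 1/2); α is the probability of landing in either tail, P(X ≤ 3) + P(X ≥ 10).
The two tails are symmetric, so α = 2·(1 + 13 + 78 + 286)/2^13 = 756/8192 = 189/2048.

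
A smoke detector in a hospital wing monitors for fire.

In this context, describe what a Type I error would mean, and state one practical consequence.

With the conventional null hypothesis that there is no fire:
A Type I error is rejecting H₀ when H₀ is true.
Here that means sounding the alarm and evacuating the building when actually there is no fire.

A Type I error would mean concluding that there is a fire when in fact there is no fire. Consequence: the building is evacuated for a false alarm, disrupting work.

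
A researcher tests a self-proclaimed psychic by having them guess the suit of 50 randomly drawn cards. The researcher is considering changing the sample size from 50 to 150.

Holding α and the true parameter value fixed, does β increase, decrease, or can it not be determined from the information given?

A larger sample reduces the standard error, pulling the sampling distribution under Ha further from the non-rejection region.

It decreases.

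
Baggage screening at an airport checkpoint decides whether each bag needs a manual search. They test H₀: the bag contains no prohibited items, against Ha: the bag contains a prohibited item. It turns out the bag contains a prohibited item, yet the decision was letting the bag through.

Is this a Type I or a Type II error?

Type II error

'Letting the bag through' corresponds to failing to reject H₀.
H₀ was not rejected but H₀ is false — a Type II error (false negative).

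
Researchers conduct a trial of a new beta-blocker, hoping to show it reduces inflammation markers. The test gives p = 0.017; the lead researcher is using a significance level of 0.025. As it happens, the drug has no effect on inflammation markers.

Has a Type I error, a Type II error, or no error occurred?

Type I error

The conventional null hypothesis is that the drug has no effect on inflammation markers.
Since p = 0.017 < α = 0.025, H₀ is rejected.
H₀ is true (actually the drug has no effect on inflammation markers).
Rejecting a true H₀ is a Type I error.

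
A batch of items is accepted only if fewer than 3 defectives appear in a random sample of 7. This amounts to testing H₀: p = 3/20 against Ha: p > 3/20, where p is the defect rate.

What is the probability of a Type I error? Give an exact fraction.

18883881/256000000

The significance level is the probability, assuming p = 3/20, of seeing 3 or more defectives in 7 draws.
Computing the lower-tail complement: 1 − 237116119/256000000 = 18883881/256000000.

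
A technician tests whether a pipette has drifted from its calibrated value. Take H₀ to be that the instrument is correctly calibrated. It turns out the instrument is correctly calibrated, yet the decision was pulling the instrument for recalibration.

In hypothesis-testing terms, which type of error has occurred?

'Pulling the instrument for recalibration' corresponds to rejecting H₀.
H₀ was rejected but H₀ is true — a Type I error (false positive).

Type I error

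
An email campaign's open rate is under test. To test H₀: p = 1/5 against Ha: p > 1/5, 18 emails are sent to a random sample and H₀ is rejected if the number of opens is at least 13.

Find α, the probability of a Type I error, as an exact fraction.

9611737/3814697265625

Under H₀, K ~ Binomial(18, 1/5), and α = P(K ≥ 13).
Adding the binomial terms for j = 13 through 18 with p = 1/5 yields 9611737/3814697265625.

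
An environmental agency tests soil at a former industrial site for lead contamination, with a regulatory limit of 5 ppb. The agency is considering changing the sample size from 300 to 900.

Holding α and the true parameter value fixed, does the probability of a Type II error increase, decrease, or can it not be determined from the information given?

Increasing n separates the H₀ and Ha sampling distributions, so under Ha fewer outcomes land in the acceptance region.

It decreases.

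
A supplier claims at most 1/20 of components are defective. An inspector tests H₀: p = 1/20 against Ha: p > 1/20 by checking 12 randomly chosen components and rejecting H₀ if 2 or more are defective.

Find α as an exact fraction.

α = P(reject H₀ | H₀ true) = P(Y ≥ 2 | p = 1/20), Y ~ Binomial(12, 1/20).
α = 1 − P(Y ≤ 1) = 1 − 3611198025844789/4096000000000000 = 484801974155211/4096000000000000.

484801974155211/4096000000000000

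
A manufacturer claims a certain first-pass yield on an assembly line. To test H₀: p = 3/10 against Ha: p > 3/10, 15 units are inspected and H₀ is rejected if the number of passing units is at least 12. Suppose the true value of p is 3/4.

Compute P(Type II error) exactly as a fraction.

144609703/268435456

A Type II error is failing to reject when Ha holds: with p = 3/4, β = P(S ≤ 11).
Summing C(15,j)·(3/4)^j·(1/4)^{15-j} for j = 0..11 gives 144609703/268435456.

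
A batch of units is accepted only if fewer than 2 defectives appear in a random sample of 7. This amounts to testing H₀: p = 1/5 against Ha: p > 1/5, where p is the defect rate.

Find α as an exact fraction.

33069/78125

α = P(reject H₀ | H₀ true) = P(X ≥ 2 | p = 1/5), X ~ Binomial(7, 1/5).
Via the complement, α = 1 − Σ_{j=0}^{1} C(7,j)(1/5)^j(4/5)^{7-j} = 33069/78125.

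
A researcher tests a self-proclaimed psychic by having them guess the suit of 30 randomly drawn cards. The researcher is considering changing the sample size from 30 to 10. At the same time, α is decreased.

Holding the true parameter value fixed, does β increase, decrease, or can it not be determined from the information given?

It increases.

With less data the test statistic is noisier; under Ha, more outcomes land inside the acceptance region. A smaller α moves the rejection region further into the tail. With the alternative true, more outcomes now fall outside the rejection region, so failing to reject becomes more likely. Both changes push β in the same direction.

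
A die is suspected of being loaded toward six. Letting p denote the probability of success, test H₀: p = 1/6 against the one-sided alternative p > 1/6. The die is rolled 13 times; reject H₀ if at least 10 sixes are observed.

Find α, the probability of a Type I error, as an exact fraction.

α = P(reject H₀ | H₀ true) = P(S ≥ 10 | p = 1/6), with S ~ Binomial(13, 1/6).
Adding the binomial terms for j = 10 through 13 with p = 1/6 yields 18883/6530347008.

18883/6530347008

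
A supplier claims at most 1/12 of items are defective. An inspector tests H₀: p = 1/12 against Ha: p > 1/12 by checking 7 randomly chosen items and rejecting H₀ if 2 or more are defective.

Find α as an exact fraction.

Under H₀, X ~ Binomial(7, 1/12); the Type I error rate is P(X ≥ 2).
Computing the lower-tail complement: 1 − 1771561/1990656 = 219095/1990656.

219095/1990656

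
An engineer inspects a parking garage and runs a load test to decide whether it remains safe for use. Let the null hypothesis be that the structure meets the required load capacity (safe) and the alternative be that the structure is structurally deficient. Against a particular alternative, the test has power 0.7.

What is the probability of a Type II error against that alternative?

0.3

Power = 1 − β, so β = 1 − 0.7 = 0.3.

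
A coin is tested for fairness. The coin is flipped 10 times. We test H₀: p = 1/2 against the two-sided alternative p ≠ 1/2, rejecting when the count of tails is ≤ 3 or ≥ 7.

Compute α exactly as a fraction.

11/32

Under H₀, S ~ Binomial(10, 1/2); α is the probability of landing in either tail, P(S ≤ 3) + P(S ≥ 7).
The two tails are symmetric, so α = 2·(1 + 10 + 45 + 120)/2^10 = 352/1024 = 11/32.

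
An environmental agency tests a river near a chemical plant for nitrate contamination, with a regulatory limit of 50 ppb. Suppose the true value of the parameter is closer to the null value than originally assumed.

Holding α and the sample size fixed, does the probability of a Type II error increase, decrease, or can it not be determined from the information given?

A smaller true effect puts the Ha sampling distribution closer to H₀, so more of it falls in the non-rejection region.

It increases.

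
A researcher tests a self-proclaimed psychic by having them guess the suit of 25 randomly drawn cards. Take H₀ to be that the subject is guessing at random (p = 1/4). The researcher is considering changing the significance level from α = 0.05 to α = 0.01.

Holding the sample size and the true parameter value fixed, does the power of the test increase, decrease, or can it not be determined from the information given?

Lowering α raises the bar for rejection; under Ha, the test now fails to reject on outcomes it previously would have rejected.
Since power = 1 − β and β increases, power decreases.

It decreases.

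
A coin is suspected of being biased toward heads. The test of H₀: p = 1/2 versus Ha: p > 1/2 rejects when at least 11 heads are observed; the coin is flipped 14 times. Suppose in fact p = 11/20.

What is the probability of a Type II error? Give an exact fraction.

Under the alternative p = 11/20, X ~ Binomial(14, 11/20); β is the probability the test does not reject, P(X < 11).
Equivalently, β = 1 − P(X ≥ 11) = 767413934602409223/819200000000000000.

767413934602409223/819200000000000000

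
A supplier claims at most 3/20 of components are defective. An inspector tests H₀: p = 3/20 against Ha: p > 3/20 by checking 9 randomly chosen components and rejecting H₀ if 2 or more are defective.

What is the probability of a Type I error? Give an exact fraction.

The significance level is the probability, assuming p = 3/20, of seeing 2 or more defectives in 9 draws.
Via the complement, α = 1 − Σ_{j=0}^{1} C(9,j)(3/20)^j(17/20)^{9-j} = 51266668149/128000000000.

51266668149/128000000000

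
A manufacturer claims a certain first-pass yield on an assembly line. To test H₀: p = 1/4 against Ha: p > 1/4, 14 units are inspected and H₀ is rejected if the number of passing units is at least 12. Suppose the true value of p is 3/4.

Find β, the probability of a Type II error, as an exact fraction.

β = P(fail to reject H₀ | Ha true) = P(K ≤ 11 | p = 3/4), K ~ Binomial(14, 3/4).
Equivalently, β = 1 − P(K ≥ 12) = 96485417/134217728.

96485417/134217728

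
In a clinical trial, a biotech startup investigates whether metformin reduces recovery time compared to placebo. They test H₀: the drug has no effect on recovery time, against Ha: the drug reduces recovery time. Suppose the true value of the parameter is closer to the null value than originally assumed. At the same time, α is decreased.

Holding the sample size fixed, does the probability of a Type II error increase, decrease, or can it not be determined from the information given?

A smaller departure from H₀ means the test statistic under Ha is distributed closer to where it would be under H₀; rejection becomes less likely. A smaller α moves the rejection region further into the tail. With the alternative true, more outcomes now fall outside the rejection region, so failing to reject becomes more likely. Both changes push β in the same direction.

It increases.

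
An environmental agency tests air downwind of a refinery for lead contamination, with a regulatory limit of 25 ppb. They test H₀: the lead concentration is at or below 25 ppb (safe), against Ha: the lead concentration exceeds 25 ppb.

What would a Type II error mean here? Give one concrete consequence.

A Type II error is failing to reject H₀ when H₀ is false.
Here that means certifying the site as safe when actually the lead concentration exceeds 25 ppb.

A Type II error would mean concluding that the lead concentration is at or below 25 ppb (safe) (or at least failing to establish that the lead concentration exceeds 25 ppb) when in fact the lead concentration exceeds 25 ppb. Consequence: a site with unsafe lead levels is certified clean, and people continue to be exposed.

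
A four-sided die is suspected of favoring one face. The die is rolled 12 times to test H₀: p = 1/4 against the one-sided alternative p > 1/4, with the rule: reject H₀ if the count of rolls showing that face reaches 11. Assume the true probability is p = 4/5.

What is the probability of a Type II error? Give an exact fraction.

β = P(fail to reject H₀ | Ha true) = P(X ≤ 10 | p = 4/5), X ~ Binomial(12, 4/5).
Adding the binomial probabilities P(X=0)+…+P(X=10) at p = 4/5 gives 177031761/244140625.

177031761/244140625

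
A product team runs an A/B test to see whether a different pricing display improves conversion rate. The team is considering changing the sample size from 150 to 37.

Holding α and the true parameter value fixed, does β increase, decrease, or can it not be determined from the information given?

It increases.

With less data the test statistic is noisier; under Ha, more outcomes land inside the acceptance region.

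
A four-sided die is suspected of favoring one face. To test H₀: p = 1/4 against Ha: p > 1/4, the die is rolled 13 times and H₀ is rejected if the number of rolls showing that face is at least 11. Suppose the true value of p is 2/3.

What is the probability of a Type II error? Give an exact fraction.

Under the alternative p = 2/3, Y ~ Binomial(13, 2/3); β is the probability the test does not reject, P(Y < 11).
Equivalently, β = 1 − P(Y ≥ 11) = 50857/59049.

50857/59049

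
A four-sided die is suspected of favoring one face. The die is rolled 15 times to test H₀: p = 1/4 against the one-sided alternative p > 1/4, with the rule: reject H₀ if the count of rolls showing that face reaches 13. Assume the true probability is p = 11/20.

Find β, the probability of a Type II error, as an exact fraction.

32418940857512713659/32768000000000000000

Under the alternative p = 11/20, Y ~ Binomial(15, 11/20); β is the probability the test does not reject, P(Y < 13).
Adding the binomial probabilities P(Y=0)+…+P(Y=12) at p = 11/20 gives 32418940857512713659/32768000000000000000.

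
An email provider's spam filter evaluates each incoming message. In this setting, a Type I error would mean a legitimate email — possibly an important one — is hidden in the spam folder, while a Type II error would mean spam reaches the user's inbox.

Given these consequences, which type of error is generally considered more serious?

Type I error

The Type I consequence (a legitimate email — possibly an important one — is hidden in the spam folder) is more severe than the Type II consequence (spam reaches the user's inbox).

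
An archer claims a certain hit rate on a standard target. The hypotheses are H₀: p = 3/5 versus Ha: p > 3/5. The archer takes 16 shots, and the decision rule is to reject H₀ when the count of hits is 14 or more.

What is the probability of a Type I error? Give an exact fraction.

559607373/30517578125

The Type I error probability is α = P(S ≥ 14) computed under H₀, where S ~ Binomial(16, 3/5).
P(S ≥ 14) = Σ_{j=14}^{16} C(16,j)·(3/5)^j·(2/5)^{16-j} = 559607373/30517578125.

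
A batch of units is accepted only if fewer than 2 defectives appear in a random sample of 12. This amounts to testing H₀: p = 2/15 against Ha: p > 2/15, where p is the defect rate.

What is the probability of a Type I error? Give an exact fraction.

63436403311256/129746337890625

α = P(reject H₀ | H₀ true) = P(K ≥ 2 | p = 2/15), K ~ Binomial(12, 2/15).
Via the complement, α = 1 − Σ_{j=0}^{1} C(12,j)(2/15)^j(13/15)^{12-j} = 63436403311256/129746337890625.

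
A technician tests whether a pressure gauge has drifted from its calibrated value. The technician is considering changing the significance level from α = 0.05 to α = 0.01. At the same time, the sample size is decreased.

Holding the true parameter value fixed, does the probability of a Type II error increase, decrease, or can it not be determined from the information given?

It increases.

Lowering α raises the bar for rejection; under Ha, the test now fails to reject on outcomes it previously would have rejected. Reducing n widens both sampling distributions, so the test has less ability to distinguish Ha from H₀. Both changes push β in the same direction.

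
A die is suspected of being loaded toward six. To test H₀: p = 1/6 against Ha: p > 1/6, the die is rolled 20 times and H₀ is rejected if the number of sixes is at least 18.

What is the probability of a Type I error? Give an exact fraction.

Under H₀, S ~ Binomial(20, 1/6), and α = P(S ≥ 18).
Summing C(20,j)(1/6)^j(5/6)^{20−j} for j = 18,…,20 gives 539/406239826673664.

539/406239826673664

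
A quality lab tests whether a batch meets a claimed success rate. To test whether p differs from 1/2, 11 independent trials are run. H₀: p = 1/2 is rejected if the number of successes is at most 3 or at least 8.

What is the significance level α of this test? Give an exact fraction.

The significance level is the null-hypothesis probability of the rejection region {≤3} ∪ {≥8}.
The two tails are symmetric, so α = 2·(1 + 11 + 55 + 165)/2^11 = 464/2048 = 29/128.

29/128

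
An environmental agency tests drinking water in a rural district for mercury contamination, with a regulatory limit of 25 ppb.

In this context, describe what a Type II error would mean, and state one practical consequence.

A Type II error would mean concluding that the mercury concentration is at or below 25 ppb (safe) (or at least failing to establish that the mercury concentration exceeds 25 ppb) when in fact the mercury concentration exceeds 25 ppb. Consequence: a site with unsafe mercury levels is certified clean, and people continue to be exposed.

With the conventional null hypothesis that the mercury concentration is at or below 25 ppb (safe):
A Type II error is failing to reject H₀ when H₀ is false.
Here that means certifying the site as safe when actually the mercury concentration exceeds 25 ppb.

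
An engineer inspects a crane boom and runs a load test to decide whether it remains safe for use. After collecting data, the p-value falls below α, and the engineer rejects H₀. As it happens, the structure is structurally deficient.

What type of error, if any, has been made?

Neither — the decision is correct.

The conventional null hypothesis here is that the structure meets the required load capacity (safe).
The test rejected a false H₀ — the decision matches the true state.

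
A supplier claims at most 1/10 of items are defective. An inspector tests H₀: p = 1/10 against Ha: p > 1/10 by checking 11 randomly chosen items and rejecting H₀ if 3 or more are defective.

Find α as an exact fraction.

1791237017/20000000000

The significance level is the probability, assuming p = 1/10, of seeing 3 or more defectives in 11 draws.
Via the complement, α = 1 − Σ_{j=0}^{2} C(11,j)(1/10)^j(9/10)^{11-j} = 1791237017/20000000000.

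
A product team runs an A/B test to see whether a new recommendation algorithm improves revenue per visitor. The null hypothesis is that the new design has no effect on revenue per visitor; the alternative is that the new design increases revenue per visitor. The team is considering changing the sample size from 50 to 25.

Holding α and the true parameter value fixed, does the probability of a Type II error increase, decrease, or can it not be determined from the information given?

With less data the test statistic is noisier; under Ha, more outcomes land inside the acceptance region.

It increases.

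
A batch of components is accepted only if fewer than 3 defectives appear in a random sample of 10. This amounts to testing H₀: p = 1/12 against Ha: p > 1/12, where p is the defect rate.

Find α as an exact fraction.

229526089/5159780352

Under H₀, K ~ Binomial(10, 1/12); the Type I error rate is P(K ≥ 3).
Via the complement, α = 1 − Σ_{j=0}^{2} C(10,j)(1/12)^j(11/12)^{10-j} = 229526089/5159780352.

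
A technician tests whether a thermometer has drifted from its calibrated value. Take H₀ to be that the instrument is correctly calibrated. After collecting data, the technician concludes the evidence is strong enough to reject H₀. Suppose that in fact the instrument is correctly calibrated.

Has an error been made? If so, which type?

H₀ was rejected, but H₀ is actually true.
Rejecting a true null hypothesis is a Type I error (false positive).

Type I error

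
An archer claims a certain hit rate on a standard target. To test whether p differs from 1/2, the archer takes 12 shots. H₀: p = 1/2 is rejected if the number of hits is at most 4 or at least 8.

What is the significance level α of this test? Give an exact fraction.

397/1024

The significance level is the null-hypothesis probability of the rejection region {≤4} ∪ {≥8}.
The two tails are symmetric, so α = 2·(1 + 12 + 66 + 220 + 495)/2^12 = 1588/4096 = 397/1024.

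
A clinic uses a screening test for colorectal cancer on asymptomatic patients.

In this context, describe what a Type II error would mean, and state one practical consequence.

A Type II error would mean concluding that the patient does not have colorectal cancer (or at least failing to establish that the patient has colorectal cancer) when in fact the patient has colorectal cancer. Consequence: a patient with colorectal cancer is told they are healthy and receives no treatment.

With the conventional null hypothesis that the patient does not have colorectal cancer:
A Type II error is failing to reject H₀ when H₀ is false.
Here that means clearing the patient as negative when actually the patient has colorectal cancer.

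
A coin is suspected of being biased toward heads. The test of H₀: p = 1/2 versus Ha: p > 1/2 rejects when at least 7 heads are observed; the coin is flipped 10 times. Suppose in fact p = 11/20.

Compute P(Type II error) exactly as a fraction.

β = P(fail to reject H₀ | Ha true) = P(X ≤ 6 | p = 11/20), X ~ Binomial(10, 11/20).
Adding the binomial probabilities P(X=0)+…+P(X=6) at p = 11/20 gives 1878942860721/2560000000000.

1878942860721/2560000000000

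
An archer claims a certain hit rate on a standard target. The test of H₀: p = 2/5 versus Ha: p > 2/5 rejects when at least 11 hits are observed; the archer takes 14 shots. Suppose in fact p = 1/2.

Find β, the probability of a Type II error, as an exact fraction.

β = P(fail to reject H₀ | Ha true) = P(S ≤ 10 | p = 1/2), S ~ Binomial(14, 1/2).
Summing C(14,j)·(1/2)^j·(1/2)^{14-j} for j = 0..10 gives 7957/8192.

7957/8192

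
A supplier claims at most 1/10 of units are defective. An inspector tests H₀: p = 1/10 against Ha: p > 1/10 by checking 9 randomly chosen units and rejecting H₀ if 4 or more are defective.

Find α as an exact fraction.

α = P(reject H₀ | H₀ true) = P(K ≥ 4 | p = 1/10), K ~ Binomial(9, 1/10).
α = 1 − P(K ≤ 3) = 1 − 495834453/500000000 = 4165547/500000000.

4165547/500000000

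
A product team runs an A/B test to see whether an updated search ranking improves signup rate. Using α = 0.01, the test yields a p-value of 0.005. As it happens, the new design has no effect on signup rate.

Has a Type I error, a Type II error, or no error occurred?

The conventional null hypothesis is that the new design has no effect on signup rate.
Since p = 0.005 < α = 0.01, H₀ is rejected.
H₀ is true (actually the new design has no effect on signup rate).
Rejecting a true H₀ is a Type I error.

Type I error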